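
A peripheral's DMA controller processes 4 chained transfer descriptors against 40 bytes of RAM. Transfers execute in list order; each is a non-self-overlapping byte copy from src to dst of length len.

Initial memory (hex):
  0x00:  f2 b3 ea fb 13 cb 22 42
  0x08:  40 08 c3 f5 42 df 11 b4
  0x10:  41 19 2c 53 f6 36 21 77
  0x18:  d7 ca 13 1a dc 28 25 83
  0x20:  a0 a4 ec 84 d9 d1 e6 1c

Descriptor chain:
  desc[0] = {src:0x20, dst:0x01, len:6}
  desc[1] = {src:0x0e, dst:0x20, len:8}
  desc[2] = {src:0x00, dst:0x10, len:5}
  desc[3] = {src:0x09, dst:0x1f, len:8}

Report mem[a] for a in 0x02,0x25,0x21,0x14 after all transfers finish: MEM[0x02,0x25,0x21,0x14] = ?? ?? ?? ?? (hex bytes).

D0: mem[0x01..0x06] <- [a0 a4 ec 84 d9 d1]
D1: mem[0x20..0x27] <- [11 b4 41 19 2c 53 f6 36]
D2: mem[0x10..0x14] <- [f2 a0 a4 ec 84]
D3: mem[0x1f..0x26] <- [08 c3 f5 42 df 11 b4 f2]
query mem[0x02]=0xa4, mem[0x25]=0xb4, mem[0x21]=0xf5, mem[0x14]=0x84

MEM[0x02,0x25,0x21,0x14] = a4 b4 f5 84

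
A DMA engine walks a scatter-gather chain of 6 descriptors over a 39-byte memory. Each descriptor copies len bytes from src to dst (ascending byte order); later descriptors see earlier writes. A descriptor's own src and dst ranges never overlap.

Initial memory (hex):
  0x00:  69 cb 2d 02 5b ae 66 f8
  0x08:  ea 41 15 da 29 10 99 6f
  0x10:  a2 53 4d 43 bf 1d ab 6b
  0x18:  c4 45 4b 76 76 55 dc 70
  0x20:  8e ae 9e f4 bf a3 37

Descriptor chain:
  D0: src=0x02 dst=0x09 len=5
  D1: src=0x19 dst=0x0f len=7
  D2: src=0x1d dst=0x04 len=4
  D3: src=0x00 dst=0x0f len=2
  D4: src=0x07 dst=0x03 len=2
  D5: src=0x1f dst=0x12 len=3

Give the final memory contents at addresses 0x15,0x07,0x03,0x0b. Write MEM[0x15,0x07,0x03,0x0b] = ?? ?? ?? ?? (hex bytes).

[0] 0x02->0x09 len=5 : 2d 02 5b ae 66
[1] 0x19->0x0f len=7 : 45 4b 76 76 55 dc 70
[2] 0x1d->0x04 len=4 : 55 dc 70 8e
[3] 0x00->0x0f len=2 : 69 cb
[4] 0x07->0x03 len=2 : 8e ea
[5] 0x1f->0x12 len=3 : 70 8e ae
query mem[0x15]=0x70, mem[0x07]=0x8e, mem[0x03]=0x8e, mem[0x0b]=0x5b

MEM[0x15,0x07,0x03,0x0b] = 70 8e 8e 5b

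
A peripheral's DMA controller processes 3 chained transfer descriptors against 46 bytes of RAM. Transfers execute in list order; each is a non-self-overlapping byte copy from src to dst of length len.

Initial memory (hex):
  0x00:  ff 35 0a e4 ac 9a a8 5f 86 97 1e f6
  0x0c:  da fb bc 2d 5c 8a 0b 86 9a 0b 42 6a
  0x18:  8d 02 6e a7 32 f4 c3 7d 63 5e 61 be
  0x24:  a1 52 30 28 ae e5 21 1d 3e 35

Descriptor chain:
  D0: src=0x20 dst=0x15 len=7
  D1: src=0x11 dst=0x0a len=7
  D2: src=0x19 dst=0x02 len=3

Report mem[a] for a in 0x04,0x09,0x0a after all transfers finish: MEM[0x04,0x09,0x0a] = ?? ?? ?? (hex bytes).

MEM[0x04,0x09,0x0a] = 30 97 8a

#0 dst[0x15+7] := {0x63,0x5e,0x61,0xbe,0xa1,0x52,0x30}
#1 dst[0x0a+7] := {0x8a,0x0b,0x86,0x9a,0x63,0x5e,0x61}
#2 dst[0x02+3] := {0xa1,0x52,0x30}
query mem[0x04]=0x30, mem[0x09]=0x97, mem[0x0a]=0x8a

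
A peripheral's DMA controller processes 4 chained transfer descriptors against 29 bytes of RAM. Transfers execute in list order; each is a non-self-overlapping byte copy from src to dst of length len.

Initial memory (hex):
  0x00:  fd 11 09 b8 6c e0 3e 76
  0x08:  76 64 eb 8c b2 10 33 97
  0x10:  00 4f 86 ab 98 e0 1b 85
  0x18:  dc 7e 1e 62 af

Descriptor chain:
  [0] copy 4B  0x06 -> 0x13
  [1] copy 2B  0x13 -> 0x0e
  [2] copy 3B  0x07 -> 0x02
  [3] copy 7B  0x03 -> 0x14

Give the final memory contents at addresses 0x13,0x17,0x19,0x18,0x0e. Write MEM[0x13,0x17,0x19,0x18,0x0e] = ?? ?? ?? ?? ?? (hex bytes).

MEM[0x13,0x17,0x19,0x18,0x0e] = 3e 3e 76 76 3e

D0: mem[0x13..0x16] <- [3e 76 76 64]
D1: mem[0x0e..0x0f] <- [3e 76]
D2: mem[0x02..0x04] <- [76 76 64]
D3: mem[0x14..0x1a] <- [76 64 e0 3e 76 76 64]
query mem[0x13]=0x3e, mem[0x17]=0x3e, mem[0x19]=0x76, mem[0x18]=0x76, mem[0x0e]=0x3e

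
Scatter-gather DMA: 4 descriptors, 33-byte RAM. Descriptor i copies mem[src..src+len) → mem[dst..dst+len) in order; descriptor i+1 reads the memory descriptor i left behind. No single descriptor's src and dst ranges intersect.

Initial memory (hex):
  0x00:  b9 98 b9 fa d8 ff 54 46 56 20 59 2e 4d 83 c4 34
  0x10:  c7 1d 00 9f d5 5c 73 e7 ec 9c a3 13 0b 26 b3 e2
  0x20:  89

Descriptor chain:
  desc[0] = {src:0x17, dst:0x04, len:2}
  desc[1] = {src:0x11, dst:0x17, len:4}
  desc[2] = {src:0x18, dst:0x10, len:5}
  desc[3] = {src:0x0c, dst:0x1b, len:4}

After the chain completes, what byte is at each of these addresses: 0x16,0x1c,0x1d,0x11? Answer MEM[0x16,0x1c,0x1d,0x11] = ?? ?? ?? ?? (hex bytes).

MEM[0x16,0x1c,0x1d,0x11] = 73 83 c4 9f

[0] 0x17->0x04 len=2 : e7 ec
[1] 0x11->0x17 len=4 : 1d 00 9f d5
[2] 0x18->0x10 len=5 : 00 9f d5 13 0b
[3] 0x0c->0x1b len=4 : 4d 83 c4 34
query mem[0x16]=0x73, mem[0x1c]=0x83, mem[0x1d]=0xc4, mem[0x11]=0x9f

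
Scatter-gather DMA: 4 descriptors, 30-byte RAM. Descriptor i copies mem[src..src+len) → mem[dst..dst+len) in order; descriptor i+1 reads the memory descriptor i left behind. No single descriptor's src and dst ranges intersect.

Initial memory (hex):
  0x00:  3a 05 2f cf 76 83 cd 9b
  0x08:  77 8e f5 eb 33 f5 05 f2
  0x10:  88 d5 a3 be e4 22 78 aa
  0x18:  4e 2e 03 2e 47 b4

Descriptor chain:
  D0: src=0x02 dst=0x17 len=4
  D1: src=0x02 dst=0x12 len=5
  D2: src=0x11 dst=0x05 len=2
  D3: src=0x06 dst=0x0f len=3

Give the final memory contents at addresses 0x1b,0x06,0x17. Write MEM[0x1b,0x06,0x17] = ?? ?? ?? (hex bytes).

MEM[0x1b,0x06,0x17] = 2e 2f 2f

[0] 0x02->0x17 len=4 : 2f cf 76 83
[1] 0x02->0x12 len=5 : 2f cf 76 83 cd
[2] 0x11->0x05 len=2 : d5 2f
[3] 0x06->0x0f len=3 : 2f 9b 77
query mem[0x1b]=0x2e, mem[0x06]=0x2f, mem[0x17]=0x2f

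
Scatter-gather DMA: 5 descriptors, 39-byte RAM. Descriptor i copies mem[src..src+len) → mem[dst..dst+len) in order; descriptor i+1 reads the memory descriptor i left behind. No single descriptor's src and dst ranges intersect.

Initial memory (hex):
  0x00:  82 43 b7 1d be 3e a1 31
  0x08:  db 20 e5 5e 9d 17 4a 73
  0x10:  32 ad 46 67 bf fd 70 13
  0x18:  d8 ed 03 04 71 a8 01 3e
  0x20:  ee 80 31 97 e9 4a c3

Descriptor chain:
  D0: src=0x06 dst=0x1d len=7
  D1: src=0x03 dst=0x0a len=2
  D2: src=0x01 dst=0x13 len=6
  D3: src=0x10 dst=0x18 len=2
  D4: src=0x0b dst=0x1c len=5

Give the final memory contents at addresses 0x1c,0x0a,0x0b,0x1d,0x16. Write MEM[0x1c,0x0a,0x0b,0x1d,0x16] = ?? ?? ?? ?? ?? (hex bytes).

MEM[0x1c,0x0a,0x0b,0x1d,0x16] = be 1d be 9d be

  after D0: wrote 7B at 0x1d = a131db20e55e9d
  after D1: wrote 2B at 0x0a = 1dbe
  after D2: wrote 6B at 0x13 = 43b71dbe3ea1
  after D3: wrote 2B at 0x18 = 32ad
  after D4: wrote 5B at 0x1c = be9d174a73
query mem[0x1c]=0xbe, mem[0x0a]=0x1d, mem[0x0b]=0xbe, mem[0x1d]=0x9d, mem[0x16]=0xbe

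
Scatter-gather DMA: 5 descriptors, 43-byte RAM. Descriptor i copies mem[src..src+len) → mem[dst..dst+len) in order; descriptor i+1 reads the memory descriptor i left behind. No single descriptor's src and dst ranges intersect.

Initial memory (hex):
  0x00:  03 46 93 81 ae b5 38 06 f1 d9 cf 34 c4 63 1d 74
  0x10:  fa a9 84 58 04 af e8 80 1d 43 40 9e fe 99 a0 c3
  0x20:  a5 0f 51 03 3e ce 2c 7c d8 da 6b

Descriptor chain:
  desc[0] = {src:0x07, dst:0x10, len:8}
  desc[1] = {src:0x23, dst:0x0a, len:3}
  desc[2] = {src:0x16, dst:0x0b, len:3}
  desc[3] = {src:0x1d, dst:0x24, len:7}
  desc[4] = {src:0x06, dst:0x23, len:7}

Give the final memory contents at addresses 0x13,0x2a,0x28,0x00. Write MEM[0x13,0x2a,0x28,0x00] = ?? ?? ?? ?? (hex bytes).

MEM[0x13,0x2a,0x28,0x00] = cf 03 63 03

#0 dst[0x10+8] := {0x06,0xf1,0xd9,0xcf,0x34,0xc4,0x63,0x1d}
#1 dst[0x0a+3] := {0x03,0x3e,0xce}
#2 dst[0x0b+3] := {0x63,0x1d,0x1d}
#3 dst[0x24+7] := {0x99,0xa0,0xc3,0xa5,0x0f,0x51,0x03}
#4 dst[0x23+7] := {0x38,0x06,0xf1,0xd9,0x03,0x63,0x1d}
query mem[0x13]=0xcf, mem[0x2a]=0x03, mem[0x28]=0x63, mem[0x00]=0x03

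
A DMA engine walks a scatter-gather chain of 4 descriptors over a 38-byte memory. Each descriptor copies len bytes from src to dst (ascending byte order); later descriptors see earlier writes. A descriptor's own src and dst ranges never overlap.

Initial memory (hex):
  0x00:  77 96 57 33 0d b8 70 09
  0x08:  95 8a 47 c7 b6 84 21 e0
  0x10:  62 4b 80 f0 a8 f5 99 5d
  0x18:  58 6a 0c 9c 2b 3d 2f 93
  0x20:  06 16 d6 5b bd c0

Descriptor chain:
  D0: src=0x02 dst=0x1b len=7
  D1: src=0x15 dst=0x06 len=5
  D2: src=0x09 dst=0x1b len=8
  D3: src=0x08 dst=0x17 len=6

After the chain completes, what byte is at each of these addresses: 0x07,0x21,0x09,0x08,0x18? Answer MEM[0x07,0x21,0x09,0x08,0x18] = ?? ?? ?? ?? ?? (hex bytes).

MEM[0x07,0x21,0x09,0x08,0x18] = 99 e0 58 5d 58

  after D0: wrote 7B at 0x1b = 57330db8700995
  after D1: wrote 5B at 0x06 = f5995d586a
  after D2: wrote 8B at 0x1b = 586ac7b68421e062
  after D3: wrote 6B at 0x17 = 5d586ac7b684
query mem[0x07]=0x99, mem[0x21]=0xe0, mem[0x09]=0x58, mem[0x08]=0x5d, mem[0x18]=0x58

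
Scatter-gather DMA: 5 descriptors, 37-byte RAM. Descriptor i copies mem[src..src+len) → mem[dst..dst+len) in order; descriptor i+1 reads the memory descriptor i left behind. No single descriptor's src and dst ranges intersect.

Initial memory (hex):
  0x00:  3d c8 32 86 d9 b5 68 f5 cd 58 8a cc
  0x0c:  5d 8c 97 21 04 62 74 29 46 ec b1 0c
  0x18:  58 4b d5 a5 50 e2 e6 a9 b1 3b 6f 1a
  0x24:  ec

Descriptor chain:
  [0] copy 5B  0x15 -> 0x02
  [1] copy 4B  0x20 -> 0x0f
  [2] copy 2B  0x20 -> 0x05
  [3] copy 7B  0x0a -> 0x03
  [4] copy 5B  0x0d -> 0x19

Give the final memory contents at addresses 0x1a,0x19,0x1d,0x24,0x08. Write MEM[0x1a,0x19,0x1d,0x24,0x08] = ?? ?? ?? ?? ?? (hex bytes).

MEM[0x1a,0x19,0x1d,0x24,0x08] = 97 8c 6f ec b1

#0 dst[0x02+5] := {0xec,0xb1,0x0c,0x58,0x4b}
#1 dst[0x0f+4] := {0xb1,0x3b,0x6f,0x1a}
#2 dst[0x05+2] := {0xb1,0x3b}
#3 dst[0x03+7] := {0x8a,0xcc,0x5d,0x8c,0x97,0xb1,0x3b}
#4 dst[0x19+5] := {0x8c,0x97,0xb1,0x3b,0x6f}
query mem[0x1a]=0x97, mem[0x19]=0x8c, mem[0x1d]=0x6f, mem[0x24]=0xec, mem[0x08]=0xb1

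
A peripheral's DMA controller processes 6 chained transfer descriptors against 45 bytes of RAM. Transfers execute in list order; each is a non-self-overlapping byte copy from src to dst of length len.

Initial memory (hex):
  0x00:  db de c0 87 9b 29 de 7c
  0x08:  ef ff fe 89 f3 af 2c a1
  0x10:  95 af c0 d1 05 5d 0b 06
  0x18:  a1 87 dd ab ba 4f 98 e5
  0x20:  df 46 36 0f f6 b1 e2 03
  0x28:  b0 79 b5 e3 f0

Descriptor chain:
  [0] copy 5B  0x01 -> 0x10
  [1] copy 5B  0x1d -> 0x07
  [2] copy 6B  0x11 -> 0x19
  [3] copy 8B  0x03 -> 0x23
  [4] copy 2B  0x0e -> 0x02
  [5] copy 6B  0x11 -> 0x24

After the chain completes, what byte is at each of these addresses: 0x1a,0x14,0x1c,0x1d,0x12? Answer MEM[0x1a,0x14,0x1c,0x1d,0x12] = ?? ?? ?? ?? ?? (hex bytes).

MEM[0x1a,0x14,0x1c,0x1d,0x12] = 87 29 29 5d 87

  after D0: wrote 5B at 0x10 = dec0879b29
  after D1: wrote 5B at 0x07 = 4f98e5df46
  after D2: wrote 6B at 0x19 = c0879b295d0b
  after D3: wrote 8B at 0x23 = 879b29de4f98e5df
  after D4: wrote 2B at 0x02 = 2ca1
  after D5: wrote 6B at 0x24 = c0879b295d0b
query mem[0x1a]=0x87, mem[0x14]=0x29, mem[0x1c]=0x29, mem[0x1d]=0x5d, mem[0x12]=0x87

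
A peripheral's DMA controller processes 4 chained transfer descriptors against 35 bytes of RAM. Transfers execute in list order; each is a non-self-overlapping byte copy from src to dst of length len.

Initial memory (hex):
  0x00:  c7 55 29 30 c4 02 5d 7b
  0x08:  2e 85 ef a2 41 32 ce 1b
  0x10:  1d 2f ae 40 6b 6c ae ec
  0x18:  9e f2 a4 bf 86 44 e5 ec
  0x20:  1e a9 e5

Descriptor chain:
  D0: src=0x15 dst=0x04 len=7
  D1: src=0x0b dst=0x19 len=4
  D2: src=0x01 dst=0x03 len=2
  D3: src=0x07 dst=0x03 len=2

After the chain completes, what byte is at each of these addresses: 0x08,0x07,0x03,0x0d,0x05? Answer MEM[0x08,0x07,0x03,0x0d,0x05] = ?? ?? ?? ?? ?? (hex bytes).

  after D0: wrote 7B at 0x04 = 6caeec9ef2a4bf
  after D1: wrote 4B at 0x19 = a24132ce
  after D2: wrote 2B at 0x03 = 5529
  after D3: wrote 2B at 0x03 = 9ef2
query mem[0x08]=0xf2, mem[0x07]=0x9e, mem[0x03]=0x9e, mem[0x0d]=0x32, mem[0x05]=0xae

MEM[0x08,0x07,0x03,0x0d,0x05] = f2 9e 9e 32 ae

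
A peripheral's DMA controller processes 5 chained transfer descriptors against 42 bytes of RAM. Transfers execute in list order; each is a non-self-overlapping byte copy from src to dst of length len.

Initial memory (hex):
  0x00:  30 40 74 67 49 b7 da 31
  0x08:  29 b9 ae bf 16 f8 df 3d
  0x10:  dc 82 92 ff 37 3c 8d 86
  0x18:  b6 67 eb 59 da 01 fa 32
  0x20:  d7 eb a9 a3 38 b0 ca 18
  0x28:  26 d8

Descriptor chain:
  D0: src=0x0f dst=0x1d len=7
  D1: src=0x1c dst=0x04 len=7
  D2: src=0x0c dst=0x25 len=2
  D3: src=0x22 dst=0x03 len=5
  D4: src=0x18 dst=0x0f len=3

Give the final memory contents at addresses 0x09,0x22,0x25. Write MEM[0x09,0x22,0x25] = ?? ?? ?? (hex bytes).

#0 dst[0x1d+7] := {0x3d,0xdc,0x82,0x92,0xff,0x37,0x3c}
#1 dst[0x04+7] := {0xda,0x3d,0xdc,0x82,0x92,0xff,0x37}
#2 dst[0x25+2] := {0x16,0xf8}
#3 dst[0x03+5] := {0x37,0x3c,0x38,0x16,0xf8}
#4 dst[0x0f+3] := {0xb6,0x67,0xeb}
query mem[0x09]=0xff, mem[0x22]=0x37, mem[0x25]=0x16

MEM[0x09,0x22,0x25] = ff 37 16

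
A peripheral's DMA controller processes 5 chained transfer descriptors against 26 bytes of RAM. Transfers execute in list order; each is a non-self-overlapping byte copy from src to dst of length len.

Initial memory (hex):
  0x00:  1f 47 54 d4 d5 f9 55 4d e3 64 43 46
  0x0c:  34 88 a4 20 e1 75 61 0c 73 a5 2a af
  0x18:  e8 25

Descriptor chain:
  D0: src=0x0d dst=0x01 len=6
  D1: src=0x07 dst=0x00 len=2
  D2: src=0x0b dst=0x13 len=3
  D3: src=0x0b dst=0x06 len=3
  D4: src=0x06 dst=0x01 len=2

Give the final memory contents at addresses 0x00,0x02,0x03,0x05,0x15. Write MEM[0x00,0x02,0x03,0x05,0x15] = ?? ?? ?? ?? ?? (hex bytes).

  after D0: wrote 6B at 0x01 = 88a420e17561
  after D1: wrote 2B at 0x00 = 4de3
  after D2: wrote 3B at 0x13 = 463488
  after D3: wrote 3B at 0x06 = 463488
  after D4: wrote 2B at 0x01 = 4634
query mem[0x00]=0x4d, mem[0x02]=0x34, mem[0x03]=0x20, mem[0x05]=0x75, mem[0x15]=0x88

MEM[0x00,0x02,0x03,0x05,0x15] = 4d 34 20 75 88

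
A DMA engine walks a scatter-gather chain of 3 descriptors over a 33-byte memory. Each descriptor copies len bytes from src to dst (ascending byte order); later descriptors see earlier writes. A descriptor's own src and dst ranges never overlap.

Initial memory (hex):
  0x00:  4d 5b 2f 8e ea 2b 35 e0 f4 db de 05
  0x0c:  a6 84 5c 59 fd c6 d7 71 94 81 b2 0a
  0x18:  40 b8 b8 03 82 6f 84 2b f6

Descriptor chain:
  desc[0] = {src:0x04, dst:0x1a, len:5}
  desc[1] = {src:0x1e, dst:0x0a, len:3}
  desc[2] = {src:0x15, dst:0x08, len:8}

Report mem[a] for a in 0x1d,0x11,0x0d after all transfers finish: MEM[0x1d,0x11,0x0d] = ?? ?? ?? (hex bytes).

MEM[0x1d,0x11,0x0d] = e0 c6 ea

#0 dst[0x1a+5] := {0xea,0x2b,0x35,0xe0,0xf4}
#1 dst[0x0a+3] := {0xf4,0x2b,0xf6}
#2 dst[0x08+8] := {0x81,0xb2,0x0a,0x40,0xb8,0xea,0x2b,0x35}
query mem[0x1d]=0xe0, mem[0x11]=0xc6, mem[0x0d]=0xea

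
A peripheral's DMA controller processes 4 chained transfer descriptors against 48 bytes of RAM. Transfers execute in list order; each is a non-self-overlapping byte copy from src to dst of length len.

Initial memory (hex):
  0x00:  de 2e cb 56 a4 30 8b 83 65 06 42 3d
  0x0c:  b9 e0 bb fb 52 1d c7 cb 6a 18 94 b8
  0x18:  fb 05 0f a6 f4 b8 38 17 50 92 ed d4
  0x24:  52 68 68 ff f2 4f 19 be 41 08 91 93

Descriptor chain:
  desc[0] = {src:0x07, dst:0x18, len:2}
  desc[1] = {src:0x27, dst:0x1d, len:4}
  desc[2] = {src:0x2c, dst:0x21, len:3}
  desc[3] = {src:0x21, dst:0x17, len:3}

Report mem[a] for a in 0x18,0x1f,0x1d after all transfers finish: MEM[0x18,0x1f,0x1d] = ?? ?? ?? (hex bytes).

MEM[0x18,0x1f,0x1d] = 08 4f ff

[0] 0x07->0x18 len=2 : 83 65
[1] 0x27->0x1d len=4 : ff f2 4f 19
[2] 0x2c->0x21 len=3 : 41 08 91
[3] 0x21->0x17 len=3 : 41 08 91
query mem[0x18]=0x08, mem[0x1f]=0x4f, mem[0x1d]=0xff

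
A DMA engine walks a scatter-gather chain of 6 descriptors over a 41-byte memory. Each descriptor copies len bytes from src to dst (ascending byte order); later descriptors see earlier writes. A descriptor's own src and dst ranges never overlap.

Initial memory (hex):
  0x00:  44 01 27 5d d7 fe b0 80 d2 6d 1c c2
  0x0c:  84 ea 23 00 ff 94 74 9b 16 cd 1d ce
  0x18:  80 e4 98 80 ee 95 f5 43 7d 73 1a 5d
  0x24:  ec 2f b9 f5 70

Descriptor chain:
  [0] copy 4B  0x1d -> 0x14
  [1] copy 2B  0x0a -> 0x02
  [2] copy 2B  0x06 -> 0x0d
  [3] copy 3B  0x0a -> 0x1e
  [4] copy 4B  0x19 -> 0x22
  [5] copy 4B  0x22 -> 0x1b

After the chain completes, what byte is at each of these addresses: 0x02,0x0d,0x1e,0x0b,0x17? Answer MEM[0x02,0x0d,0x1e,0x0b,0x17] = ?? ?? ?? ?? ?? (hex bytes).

#0 dst[0x14+4] := {0x95,0xf5,0x43,0x7d}
#1 dst[0x02+2] := {0x1c,0xc2}
#2 dst[0x0d+2] := {0xb0,0x80}
#3 dst[0x1e+3] := {0x1c,0xc2,0x84}
#4 dst[0x22+4] := {0xe4,0x98,0x80,0xee}
#5 dst[0x1b+4] := {0xe4,0x98,0x80,0xee}
query mem[0x02]=0x1c, mem[0x0d]=0xb0, mem[0x1e]=0xee, mem[0x0b]=0xc2, mem[0x17]=0x7d

MEM[0x02,0x0d,0x1e,0x0b,0x17] = 1c b0 ee c2 7d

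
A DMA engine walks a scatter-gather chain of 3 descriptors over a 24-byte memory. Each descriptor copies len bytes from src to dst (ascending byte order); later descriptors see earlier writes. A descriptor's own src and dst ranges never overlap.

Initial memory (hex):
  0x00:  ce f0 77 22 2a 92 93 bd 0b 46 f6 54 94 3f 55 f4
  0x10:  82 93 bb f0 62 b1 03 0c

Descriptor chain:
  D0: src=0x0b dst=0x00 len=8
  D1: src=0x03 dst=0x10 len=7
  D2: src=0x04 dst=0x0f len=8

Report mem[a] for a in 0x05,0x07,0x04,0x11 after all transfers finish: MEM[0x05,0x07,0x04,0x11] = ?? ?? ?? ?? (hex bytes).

[0] 0x0b->0x00 len=8 : 54 94 3f 55 f4 82 93 bb
[1] 0x03->0x10 len=7 : 55 f4 82 93 bb 0b 46
[2] 0x04->0x0f len=8 : f4 82 93 bb 0b 46 f6 54
query mem[0x05]=0x82, mem[0x07]=0xbb, mem[0x04]=0xf4, mem[0x11]=0x93

MEM[0x05,0x07,0x04,0x11] = 82 bb f4 93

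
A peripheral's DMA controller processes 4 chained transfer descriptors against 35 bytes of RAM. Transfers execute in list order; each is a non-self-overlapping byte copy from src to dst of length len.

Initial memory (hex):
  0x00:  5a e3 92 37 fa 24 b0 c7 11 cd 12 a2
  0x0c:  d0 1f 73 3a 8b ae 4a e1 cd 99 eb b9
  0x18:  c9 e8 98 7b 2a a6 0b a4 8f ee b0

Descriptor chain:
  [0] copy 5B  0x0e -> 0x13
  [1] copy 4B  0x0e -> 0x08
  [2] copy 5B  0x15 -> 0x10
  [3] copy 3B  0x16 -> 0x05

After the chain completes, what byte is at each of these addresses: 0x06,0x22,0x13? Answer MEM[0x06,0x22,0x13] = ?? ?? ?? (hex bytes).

MEM[0x06,0x22,0x13] = 4a b0 c9

  after D0: wrote 5B at 0x13 = 733a8bae4a
  after D1: wrote 4B at 0x08 = 733a8bae
  after D2: wrote 5B at 0x10 = 8bae4ac9e8
  after D3: wrote 3B at 0x05 = ae4ac9
query mem[0x06]=0x4a, mem[0x22]=0xb0, mem[0x13]=0xc9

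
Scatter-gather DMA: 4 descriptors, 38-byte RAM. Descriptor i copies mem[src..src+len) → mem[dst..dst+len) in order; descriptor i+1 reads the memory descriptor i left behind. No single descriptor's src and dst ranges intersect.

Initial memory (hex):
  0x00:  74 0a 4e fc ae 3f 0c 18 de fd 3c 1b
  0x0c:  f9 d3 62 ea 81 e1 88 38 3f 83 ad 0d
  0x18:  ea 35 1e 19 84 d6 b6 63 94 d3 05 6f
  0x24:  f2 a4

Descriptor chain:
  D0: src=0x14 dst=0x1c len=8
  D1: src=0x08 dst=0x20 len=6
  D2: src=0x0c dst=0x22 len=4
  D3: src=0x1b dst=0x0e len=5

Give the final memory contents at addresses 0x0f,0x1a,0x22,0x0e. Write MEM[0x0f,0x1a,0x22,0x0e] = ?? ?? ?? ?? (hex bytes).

MEM[0x0f,0x1a,0x22,0x0e] = 3f 1e f9 19

  after D0: wrote 8B at 0x1c = 3f83ad0dea351e19
  after D1: wrote 6B at 0x20 = defd3c1bf9d3
  after D2: wrote 4B at 0x22 = f9d362ea
  after D3: wrote 5B at 0x0e = 193f83ad0d
query mem[0x0f]=0x3f, mem[0x1a]=0x1e, mem[0x22]=0xf9, mem[0x0e]=0x19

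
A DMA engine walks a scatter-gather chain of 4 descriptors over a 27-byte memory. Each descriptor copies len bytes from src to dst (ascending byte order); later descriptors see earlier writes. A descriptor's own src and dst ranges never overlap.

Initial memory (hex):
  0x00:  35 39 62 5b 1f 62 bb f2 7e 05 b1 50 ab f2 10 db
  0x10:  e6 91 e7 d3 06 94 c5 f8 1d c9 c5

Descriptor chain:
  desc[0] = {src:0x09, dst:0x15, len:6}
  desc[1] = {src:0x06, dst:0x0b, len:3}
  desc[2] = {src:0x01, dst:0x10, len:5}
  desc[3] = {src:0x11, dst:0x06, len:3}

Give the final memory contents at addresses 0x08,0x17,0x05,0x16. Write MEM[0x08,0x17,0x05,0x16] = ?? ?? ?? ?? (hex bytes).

[0] 0x09->0x15 len=6 : 05 b1 50 ab f2 10
[1] 0x06->0x0b len=3 : bb f2 7e
[2] 0x01->0x10 len=5 : 39 62 5b 1f 62
[3] 0x11->0x06 len=3 : 62 5b 1f
query mem[0x08]=0x1f, mem[0x17]=0x50, mem[0x05]=0x62, mem[0x16]=0xb1

MEM[0x08,0x17,0x05,0x16] = 1f 50 62 b1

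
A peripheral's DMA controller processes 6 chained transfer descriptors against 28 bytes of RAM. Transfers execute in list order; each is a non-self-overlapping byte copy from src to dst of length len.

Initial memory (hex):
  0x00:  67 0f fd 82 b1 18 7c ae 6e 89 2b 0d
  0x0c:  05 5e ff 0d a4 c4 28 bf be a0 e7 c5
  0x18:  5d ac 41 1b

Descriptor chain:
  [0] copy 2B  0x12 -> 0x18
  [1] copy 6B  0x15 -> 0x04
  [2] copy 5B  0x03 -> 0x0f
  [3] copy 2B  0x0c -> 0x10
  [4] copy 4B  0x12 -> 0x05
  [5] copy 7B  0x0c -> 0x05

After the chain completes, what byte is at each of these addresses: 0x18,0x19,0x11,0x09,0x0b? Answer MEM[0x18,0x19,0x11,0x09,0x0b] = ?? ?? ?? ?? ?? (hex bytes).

[0] 0x12->0x18 len=2 : 28 bf
[1] 0x15->0x04 len=6 : a0 e7 c5 28 bf 41
[2] 0x03->0x0f len=5 : 82 a0 e7 c5 28
[3] 0x0c->0x10 len=2 : 05 5e
[4] 0x12->0x05 len=4 : c5 28 be a0
[5] 0x0c->0x05 len=7 : 05 5e ff 82 05 5e c5
query mem[0x18]=0x28, mem[0x19]=0xbf, mem[0x11]=0x5e, mem[0x09]=0x05, mem[0x0b]=0xc5

MEM[0x18,0x19,0x11,0x09,0x0b] = 28 bf 5e 05 c5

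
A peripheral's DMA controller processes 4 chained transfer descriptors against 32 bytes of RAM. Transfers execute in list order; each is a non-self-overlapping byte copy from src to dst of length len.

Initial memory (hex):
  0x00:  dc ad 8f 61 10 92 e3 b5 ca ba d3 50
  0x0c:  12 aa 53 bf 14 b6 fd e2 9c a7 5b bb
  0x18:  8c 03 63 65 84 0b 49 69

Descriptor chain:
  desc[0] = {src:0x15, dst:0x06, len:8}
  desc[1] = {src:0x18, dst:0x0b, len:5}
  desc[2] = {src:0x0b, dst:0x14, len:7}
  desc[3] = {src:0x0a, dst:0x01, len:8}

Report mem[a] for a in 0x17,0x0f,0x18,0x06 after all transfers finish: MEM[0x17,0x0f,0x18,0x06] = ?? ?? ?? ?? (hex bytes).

#0 dst[0x06+8] := {0xa7,0x5b,0xbb,0x8c,0x03,0x63,0x65,0x84}
#1 dst[0x0b+5] := {0x8c,0x03,0x63,0x65,0x84}
#2 dst[0x14+7] := {0x8c,0x03,0x63,0x65,0x84,0x14,0xb6}
#3 dst[0x01+8] := {0x03,0x8c,0x03,0x63,0x65,0x84,0x14,0xb6}
query mem[0x17]=0x65, mem[0x0f]=0x84, mem[0x18]=0x84, mem[0x06]=0x84

MEM[0x17,0x0f,0x18,0x06] = 65 84 84 84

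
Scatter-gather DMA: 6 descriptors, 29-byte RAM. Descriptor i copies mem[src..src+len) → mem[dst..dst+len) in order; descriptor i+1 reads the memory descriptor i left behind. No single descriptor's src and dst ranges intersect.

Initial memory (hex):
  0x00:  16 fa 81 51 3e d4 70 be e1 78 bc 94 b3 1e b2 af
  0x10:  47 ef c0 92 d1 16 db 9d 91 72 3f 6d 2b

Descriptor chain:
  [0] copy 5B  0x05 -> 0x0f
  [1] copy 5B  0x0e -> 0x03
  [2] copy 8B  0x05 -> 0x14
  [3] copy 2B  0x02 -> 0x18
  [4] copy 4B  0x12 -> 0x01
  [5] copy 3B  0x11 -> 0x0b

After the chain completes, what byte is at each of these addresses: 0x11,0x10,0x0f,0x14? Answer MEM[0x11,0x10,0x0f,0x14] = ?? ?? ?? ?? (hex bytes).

MEM[0x11,0x10,0x0f,0x14] = be 70 d4 70

D0: mem[0x0f..0x13] <- [d4 70 be e1 78]
D1: mem[0x03..0x07] <- [b2 d4 70 be e1]
D2: mem[0x14..0x1b] <- [70 be e1 e1 78 bc 94 b3]
D3: mem[0x18..0x19] <- [81 b2]
D4: mem[0x01..0x04] <- [e1 78 70 be]
D5: mem[0x0b..0x0d] <- [be e1 78]
query mem[0x11]=0xbe, mem[0x10]=0x70, mem[0x0f]=0xd4, mem[0x14]=0x70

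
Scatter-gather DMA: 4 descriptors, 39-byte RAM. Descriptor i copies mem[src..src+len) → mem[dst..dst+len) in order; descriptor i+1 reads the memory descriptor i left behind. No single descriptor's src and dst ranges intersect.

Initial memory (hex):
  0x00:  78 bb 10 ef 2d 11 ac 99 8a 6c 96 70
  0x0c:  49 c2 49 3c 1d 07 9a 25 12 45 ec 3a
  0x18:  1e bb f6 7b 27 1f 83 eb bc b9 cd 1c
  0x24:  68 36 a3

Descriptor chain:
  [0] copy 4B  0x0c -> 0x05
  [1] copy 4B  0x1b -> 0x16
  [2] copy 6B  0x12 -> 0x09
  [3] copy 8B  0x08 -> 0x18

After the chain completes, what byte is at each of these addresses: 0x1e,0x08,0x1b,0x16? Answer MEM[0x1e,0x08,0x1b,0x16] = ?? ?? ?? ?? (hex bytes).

  after D0: wrote 4B at 0x05 = 49c2493c
  after D1: wrote 4B at 0x16 = 7b271f83
  after D2: wrote 6B at 0x09 = 9a2512457b27
  after D3: wrote 8B at 0x18 = 3c9a2512457b273c
query mem[0x1e]=0x27, mem[0x08]=0x3c, mem[0x1b]=0x12, mem[0x16]=0x7b

MEM[0x1e,0x08,0x1b,0x16] = 27 3c 12 7b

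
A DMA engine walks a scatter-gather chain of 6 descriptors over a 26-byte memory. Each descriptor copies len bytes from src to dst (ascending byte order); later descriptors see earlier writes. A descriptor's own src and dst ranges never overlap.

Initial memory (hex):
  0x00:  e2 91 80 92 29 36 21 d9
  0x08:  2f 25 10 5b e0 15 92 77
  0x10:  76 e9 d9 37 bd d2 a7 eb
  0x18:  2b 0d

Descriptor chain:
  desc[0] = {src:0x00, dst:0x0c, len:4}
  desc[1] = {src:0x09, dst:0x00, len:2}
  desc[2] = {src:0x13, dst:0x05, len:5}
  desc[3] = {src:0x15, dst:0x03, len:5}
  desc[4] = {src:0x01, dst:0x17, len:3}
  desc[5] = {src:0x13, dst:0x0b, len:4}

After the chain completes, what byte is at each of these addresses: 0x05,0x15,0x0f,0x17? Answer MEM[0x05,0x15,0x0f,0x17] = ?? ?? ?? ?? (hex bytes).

MEM[0x05,0x15,0x0f,0x17] = eb d2 92 10

#0 dst[0x0c+4] := {0xe2,0x91,0x80,0x92}
#1 dst[0x00+2] := {0x25,0x10}
#2 dst[0x05+5] := {0x37,0xbd,0xd2,0xa7,0xeb}
#3 dst[0x03+5] := {0xd2,0xa7,0xeb,0x2b,0x0d}
#4 dst[0x17+3] := {0x10,0x80,0xd2}
#5 dst[0x0b+4] := {0x37,0xbd,0xd2,0xa7}
query mem[0x05]=0xeb, mem[0x15]=0xd2, mem[0x0f]=0x92, mem[0x17]=0x10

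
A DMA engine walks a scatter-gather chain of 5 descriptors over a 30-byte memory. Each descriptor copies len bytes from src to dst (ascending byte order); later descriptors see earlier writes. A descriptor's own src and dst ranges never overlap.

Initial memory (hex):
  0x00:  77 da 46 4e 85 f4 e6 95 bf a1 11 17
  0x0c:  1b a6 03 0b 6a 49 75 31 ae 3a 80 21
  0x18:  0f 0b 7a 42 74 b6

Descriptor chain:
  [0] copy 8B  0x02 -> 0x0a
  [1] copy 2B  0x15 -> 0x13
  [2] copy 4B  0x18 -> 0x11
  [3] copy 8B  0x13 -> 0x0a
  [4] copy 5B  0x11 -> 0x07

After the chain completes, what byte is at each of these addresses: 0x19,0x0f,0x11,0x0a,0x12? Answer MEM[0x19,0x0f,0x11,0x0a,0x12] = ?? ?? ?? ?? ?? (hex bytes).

#0 dst[0x0a+8] := {0x46,0x4e,0x85,0xf4,0xe6,0x95,0xbf,0xa1}
#1 dst[0x13+2] := {0x3a,0x80}
#2 dst[0x11+4] := {0x0f,0x0b,0x7a,0x42}
#3 dst[0x0a+8] := {0x7a,0x42,0x3a,0x80,0x21,0x0f,0x0b,0x7a}
#4 dst[0x07+5] := {0x7a,0x0b,0x7a,0x42,0x3a}
query mem[0x19]=0x0b, mem[0x0f]=0x0f, mem[0x11]=0x7a, mem[0x0a]=0x42, mem[0x12]=0x0b

MEM[0x19,0x0f,0x11,0x0a,0x12] = 0b 0f 7a 42 0b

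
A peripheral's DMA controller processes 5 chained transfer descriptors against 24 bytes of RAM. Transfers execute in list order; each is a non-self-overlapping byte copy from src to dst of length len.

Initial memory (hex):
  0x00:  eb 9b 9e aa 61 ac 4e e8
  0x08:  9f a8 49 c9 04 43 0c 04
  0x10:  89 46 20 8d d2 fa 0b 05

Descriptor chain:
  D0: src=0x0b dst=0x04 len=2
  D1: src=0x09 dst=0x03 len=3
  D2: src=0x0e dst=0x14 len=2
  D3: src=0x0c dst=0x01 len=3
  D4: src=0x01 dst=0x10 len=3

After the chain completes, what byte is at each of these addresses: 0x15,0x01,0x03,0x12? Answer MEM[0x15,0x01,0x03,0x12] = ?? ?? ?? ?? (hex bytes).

MEM[0x15,0x01,0x03,0x12] = 04 04 0c 0c

[0] 0x0b->0x04 len=2 : c9 04
[1] 0x09->0x03 len=3 : a8 49 c9
[2] 0x0e->0x14 len=2 : 0c 04
[3] 0x0c->0x01 len=3 : 04 43 0c
[4] 0x01->0x10 len=3 : 04 43 0c
query mem[0x15]=0x04, mem[0x01]=0x04, mem[0x03]=0x0c, mem[0x12]=0x0c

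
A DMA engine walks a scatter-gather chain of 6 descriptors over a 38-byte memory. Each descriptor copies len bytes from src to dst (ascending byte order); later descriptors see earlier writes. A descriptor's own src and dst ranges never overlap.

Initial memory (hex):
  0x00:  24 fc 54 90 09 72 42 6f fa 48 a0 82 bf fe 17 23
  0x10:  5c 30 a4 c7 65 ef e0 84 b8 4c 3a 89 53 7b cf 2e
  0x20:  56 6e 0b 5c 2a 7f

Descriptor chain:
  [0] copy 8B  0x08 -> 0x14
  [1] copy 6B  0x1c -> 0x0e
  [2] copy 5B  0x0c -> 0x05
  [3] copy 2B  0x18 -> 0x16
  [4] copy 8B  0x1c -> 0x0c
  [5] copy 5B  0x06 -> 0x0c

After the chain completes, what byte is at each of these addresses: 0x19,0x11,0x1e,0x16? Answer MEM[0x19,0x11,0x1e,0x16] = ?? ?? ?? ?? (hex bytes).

D0: mem[0x14..0x1b] <- [fa 48 a0 82 bf fe 17 23]
D1: mem[0x0e..0x13] <- [53 7b cf 2e 56 6e]
D2: mem[0x05..0x09] <- [bf fe 53 7b cf]
D3: mem[0x16..0x17] <- [bf fe]
D4: mem[0x0c..0x13] <- [53 7b cf 2e 56 6e 0b 5c]
D5: mem[0x0c..0x10] <- [fe 53 7b cf a0]
query mem[0x19]=0xfe, mem[0x11]=0x6e, mem[0x1e]=0xcf, mem[0x16]=0xbf

MEM[0x19,0x11,0x1e,0x16] = fe 6e cf bf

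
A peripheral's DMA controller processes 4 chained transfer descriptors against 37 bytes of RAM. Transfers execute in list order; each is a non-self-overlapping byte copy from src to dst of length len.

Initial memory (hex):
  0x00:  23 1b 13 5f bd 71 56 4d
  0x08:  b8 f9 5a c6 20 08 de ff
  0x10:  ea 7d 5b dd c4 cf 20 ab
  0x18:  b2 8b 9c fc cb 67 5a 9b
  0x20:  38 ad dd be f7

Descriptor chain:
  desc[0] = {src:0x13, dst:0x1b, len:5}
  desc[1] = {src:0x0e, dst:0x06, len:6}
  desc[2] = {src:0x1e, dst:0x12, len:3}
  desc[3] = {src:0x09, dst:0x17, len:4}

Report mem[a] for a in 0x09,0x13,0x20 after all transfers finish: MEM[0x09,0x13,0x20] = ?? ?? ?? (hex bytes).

MEM[0x09,0x13,0x20] = 7d ab 38

#0 dst[0x1b+5] := {0xdd,0xc4,0xcf,0x20,0xab}
#1 dst[0x06+6] := {0xde,0xff,0xea,0x7d,0x5b,0xdd}
#2 dst[0x12+3] := {0x20,0xab,0x38}
#3 dst[0x17+4] := {0x7d,0x5b,0xdd,0x20}
query mem[0x09]=0x7d, mem[0x13]=0xab, mem[0x20]=0x38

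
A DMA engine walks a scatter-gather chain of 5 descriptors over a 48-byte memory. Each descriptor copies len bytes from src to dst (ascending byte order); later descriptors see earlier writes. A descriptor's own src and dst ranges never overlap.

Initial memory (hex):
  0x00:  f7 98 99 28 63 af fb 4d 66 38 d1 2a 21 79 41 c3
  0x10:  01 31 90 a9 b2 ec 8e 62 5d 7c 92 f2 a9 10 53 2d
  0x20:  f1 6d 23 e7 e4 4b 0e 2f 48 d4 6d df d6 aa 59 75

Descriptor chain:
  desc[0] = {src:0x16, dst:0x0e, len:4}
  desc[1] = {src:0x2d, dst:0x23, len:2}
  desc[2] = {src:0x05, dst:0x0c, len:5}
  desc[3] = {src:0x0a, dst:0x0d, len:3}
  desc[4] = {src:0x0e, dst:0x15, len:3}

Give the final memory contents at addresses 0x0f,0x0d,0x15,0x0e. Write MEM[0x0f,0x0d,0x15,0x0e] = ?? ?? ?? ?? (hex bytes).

  after D0: wrote 4B at 0x0e = 8e625d7c
  after D1: wrote 2B at 0x23 = aa59
  after D2: wrote 5B at 0x0c = affb4d6638
  after D3: wrote 3B at 0x0d = d12aaf
  after D4: wrote 3B at 0x15 = 2aaf38
query mem[0x0f]=0xaf, mem[0x0d]=0xd1, mem[0x15]=0x2a, mem[0x0e]=0x2a

MEM[0x0f,0x0d,0x15,0x0e] = af d1 2a 2a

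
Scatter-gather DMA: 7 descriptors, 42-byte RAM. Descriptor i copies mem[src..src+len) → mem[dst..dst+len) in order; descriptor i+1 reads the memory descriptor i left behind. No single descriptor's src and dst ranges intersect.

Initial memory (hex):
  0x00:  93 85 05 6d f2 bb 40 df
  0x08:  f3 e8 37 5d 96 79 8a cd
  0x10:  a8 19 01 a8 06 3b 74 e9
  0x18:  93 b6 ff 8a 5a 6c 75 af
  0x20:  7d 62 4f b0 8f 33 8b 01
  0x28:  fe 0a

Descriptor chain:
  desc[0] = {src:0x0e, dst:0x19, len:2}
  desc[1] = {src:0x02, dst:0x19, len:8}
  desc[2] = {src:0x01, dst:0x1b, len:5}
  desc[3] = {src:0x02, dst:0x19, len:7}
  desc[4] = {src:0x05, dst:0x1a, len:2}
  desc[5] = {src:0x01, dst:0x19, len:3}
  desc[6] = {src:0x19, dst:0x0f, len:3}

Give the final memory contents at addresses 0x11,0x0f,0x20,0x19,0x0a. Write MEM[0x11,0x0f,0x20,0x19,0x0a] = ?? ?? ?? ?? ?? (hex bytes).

MEM[0x11,0x0f,0x20,0x19,0x0a] = 6d 85 e8 85 37

  after D0: wrote 2B at 0x19 = 8acd
  after D1: wrote 8B at 0x19 = 056df2bb40dff3e8
  after D2: wrote 5B at 0x1b = 85056df2bb
  after D3: wrote 7B at 0x19 = 056df2bb40dff3
  after D4: wrote 2B at 0x1a = bb40
  after D5: wrote 3B at 0x19 = 85056d
  after D6: wrote 3B at 0x0f = 85056d
query mem[0x11]=0x6d, mem[0x0f]=0x85, mem[0x20]=0xe8, mem[0x19]=0x85, mem[0x0a]=0x37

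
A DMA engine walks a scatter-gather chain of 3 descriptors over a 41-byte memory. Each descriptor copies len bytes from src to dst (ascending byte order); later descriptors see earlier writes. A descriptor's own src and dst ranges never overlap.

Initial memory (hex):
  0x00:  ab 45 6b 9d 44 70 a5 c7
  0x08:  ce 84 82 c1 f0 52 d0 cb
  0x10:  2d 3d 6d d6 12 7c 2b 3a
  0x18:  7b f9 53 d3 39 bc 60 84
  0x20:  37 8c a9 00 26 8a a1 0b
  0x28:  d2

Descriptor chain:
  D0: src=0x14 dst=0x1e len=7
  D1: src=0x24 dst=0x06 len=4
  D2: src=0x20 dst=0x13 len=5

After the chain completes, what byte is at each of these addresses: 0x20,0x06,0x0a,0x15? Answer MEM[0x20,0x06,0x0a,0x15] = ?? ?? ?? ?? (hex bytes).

MEM[0x20,0x06,0x0a,0x15] = 2b 53 82 7b

  after D0: wrote 7B at 0x1e = 127c2b3a7bf953
  after D1: wrote 4B at 0x06 = 538aa10b
  after D2: wrote 5B at 0x13 = 2b3a7bf953
query mem[0x20]=0x2b, mem[0x06]=0x53, mem[0x0a]=0x82, mem[0x15]=0x7b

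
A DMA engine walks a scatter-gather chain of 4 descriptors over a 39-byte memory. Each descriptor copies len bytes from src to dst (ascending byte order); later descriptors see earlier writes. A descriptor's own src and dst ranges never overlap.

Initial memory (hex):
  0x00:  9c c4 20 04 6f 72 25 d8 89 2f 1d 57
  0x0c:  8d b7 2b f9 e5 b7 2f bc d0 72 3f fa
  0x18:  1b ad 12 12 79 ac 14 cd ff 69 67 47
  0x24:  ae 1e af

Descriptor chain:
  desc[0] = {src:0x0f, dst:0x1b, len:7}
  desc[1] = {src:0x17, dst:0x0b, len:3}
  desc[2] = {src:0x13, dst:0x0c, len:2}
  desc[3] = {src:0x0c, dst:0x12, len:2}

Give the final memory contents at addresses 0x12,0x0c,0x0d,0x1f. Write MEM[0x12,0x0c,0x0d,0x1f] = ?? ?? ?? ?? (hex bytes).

  after D0: wrote 7B at 0x1b = f9e5b72fbcd072
  after D1: wrote 3B at 0x0b = fa1bad
  after D2: wrote 2B at 0x0c = bcd0
  after D3: wrote 2B at 0x12 = bcd0
query mem[0x12]=0xbc, mem[0x0c]=0xbc, mem[0x0d]=0xd0, mem[0x1f]=0xbc

MEM[0x12,0x0c,0x0d,0x1f] = bc bc d0 bc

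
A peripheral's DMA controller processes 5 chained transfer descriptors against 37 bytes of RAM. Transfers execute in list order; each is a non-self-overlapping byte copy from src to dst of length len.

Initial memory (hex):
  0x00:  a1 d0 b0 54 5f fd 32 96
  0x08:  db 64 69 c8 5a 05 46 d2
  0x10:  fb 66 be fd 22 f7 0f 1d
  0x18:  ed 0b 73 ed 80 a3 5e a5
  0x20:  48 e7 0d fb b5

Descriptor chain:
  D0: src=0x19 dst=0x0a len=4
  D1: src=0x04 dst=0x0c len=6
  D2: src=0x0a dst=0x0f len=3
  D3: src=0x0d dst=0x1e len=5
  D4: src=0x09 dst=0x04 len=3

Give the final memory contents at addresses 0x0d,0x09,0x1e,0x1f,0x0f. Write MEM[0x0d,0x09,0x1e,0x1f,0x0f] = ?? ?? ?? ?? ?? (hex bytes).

#0 dst[0x0a+4] := {0x0b,0x73,0xed,0x80}
#1 dst[0x0c+6] := {0x5f,0xfd,0x32,0x96,0xdb,0x64}
#2 dst[0x0f+3] := {0x0b,0x73,0x5f}
#3 dst[0x1e+5] := {0xfd,0x32,0x0b,0x73,0x5f}
#4 dst[0x04+3] := {0x64,0x0b,0x73}
query mem[0x0d]=0xfd, mem[0x09]=0x64, mem[0x1e]=0xfd, mem[0x1f]=0x32, mem[0x0f]=0x0b

MEM[0x0d,0x09,0x1e,0x1f,0x0f] = fd 64 fd 32 0b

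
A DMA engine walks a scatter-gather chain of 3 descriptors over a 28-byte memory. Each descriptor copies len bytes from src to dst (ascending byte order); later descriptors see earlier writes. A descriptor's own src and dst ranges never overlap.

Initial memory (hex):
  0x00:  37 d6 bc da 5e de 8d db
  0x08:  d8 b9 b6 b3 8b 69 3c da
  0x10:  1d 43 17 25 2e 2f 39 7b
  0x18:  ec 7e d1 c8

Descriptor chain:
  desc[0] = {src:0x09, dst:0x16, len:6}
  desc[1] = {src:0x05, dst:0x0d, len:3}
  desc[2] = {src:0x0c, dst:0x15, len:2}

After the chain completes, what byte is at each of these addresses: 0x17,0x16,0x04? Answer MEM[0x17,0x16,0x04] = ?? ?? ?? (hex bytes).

#0 dst[0x16+6] := {0xb9,0xb6,0xb3,0x8b,0x69,0x3c}
#1 dst[0x0d+3] := {0xde,0x8d,0xdb}
#2 dst[0x15+2] := {0x8b,0xde}
query mem[0x17]=0xb6, mem[0x16]=0xde, mem[0x04]=0x5e

MEM[0x17,0x16,0x04] = b6 de 5e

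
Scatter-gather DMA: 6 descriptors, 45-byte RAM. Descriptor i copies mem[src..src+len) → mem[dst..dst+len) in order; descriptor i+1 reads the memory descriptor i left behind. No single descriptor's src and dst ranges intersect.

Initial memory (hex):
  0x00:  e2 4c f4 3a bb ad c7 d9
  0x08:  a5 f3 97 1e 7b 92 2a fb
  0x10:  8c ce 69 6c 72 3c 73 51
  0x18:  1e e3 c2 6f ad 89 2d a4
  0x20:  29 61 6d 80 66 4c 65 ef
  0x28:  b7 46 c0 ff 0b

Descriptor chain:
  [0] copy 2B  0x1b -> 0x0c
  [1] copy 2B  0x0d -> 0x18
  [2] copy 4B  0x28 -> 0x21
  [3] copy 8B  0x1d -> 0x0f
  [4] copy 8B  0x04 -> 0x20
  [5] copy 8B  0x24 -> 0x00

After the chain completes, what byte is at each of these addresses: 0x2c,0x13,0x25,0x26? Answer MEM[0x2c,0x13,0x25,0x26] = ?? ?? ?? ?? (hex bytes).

MEM[0x2c,0x13,0x25,0x26] = 0b b7 f3 97

D0: mem[0x0c..0x0d] <- [6f ad]
D1: mem[0x18..0x19] <- [ad 2a]
D2: mem[0x21..0x24] <- [b7 46 c0 ff]
D3: mem[0x0f..0x16] <- [89 2d a4 29 b7 46 c0 ff]
D4: mem[0x20..0x27] <- [bb ad c7 d9 a5 f3 97 1e]
D5: mem[0x00..0x07] <- [a5 f3 97 1e b7 46 c0 ff]
query mem[0x2c]=0x0b, mem[0x13]=0xb7, mem[0x25]=0xf3, mem[0x26]=0x97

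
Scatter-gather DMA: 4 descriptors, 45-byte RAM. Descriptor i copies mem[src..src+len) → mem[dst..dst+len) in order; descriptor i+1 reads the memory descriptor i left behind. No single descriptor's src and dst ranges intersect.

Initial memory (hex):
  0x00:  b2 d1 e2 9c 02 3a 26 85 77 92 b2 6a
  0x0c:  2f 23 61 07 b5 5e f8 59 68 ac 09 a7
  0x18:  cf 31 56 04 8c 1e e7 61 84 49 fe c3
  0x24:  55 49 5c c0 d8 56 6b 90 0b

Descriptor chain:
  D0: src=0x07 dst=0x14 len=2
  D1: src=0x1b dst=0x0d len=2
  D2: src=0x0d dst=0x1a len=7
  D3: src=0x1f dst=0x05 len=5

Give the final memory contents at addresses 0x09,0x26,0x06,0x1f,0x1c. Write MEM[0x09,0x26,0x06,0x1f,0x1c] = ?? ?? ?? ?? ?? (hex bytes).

#0 dst[0x14+2] := {0x85,0x77}
#1 dst[0x0d+2] := {0x04,0x8c}
#2 dst[0x1a+7] := {0x04,0x8c,0x07,0xb5,0x5e,0xf8,0x59}
#3 dst[0x05+5] := {0xf8,0x59,0x49,0xfe,0xc3}
query mem[0x09]=0xc3, mem[0x26]=0x5c, mem[0x06]=0x59, mem[0x1f]=0xf8, mem[0x1c]=0x07

MEM[0x09,0x26,0x06,0x1f,0x1c] = c3 5c 59 f8 07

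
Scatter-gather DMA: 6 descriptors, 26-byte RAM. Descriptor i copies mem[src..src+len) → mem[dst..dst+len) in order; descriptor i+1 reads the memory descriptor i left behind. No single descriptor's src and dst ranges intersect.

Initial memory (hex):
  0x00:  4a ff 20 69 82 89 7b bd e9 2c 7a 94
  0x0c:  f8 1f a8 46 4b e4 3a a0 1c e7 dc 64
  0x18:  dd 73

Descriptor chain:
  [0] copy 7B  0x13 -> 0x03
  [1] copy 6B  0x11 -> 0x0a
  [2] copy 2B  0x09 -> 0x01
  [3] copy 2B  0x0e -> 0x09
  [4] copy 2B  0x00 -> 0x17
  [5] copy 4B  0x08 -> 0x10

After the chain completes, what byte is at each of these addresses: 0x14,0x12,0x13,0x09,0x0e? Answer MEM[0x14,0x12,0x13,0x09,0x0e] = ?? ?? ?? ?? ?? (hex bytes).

[0] 0x13->0x03 len=7 : a0 1c e7 dc 64 dd 73
[1] 0x11->0x0a len=6 : e4 3a a0 1c e7 dc
[2] 0x09->0x01 len=2 : 73 e4
[3] 0x0e->0x09 len=2 : e7 dc
[4] 0x00->0x17 len=2 : 4a 73
[5] 0x08->0x10 len=4 : dd e7 dc 3a
query mem[0x14]=0x1c, mem[0x12]=0xdc, mem[0x13]=0x3a, mem[0x09]=0xe7, mem[0x0e]=0xe7

MEM[0x14,0x12,0x13,0x09,0x0e] = 1c dc 3a e7 e7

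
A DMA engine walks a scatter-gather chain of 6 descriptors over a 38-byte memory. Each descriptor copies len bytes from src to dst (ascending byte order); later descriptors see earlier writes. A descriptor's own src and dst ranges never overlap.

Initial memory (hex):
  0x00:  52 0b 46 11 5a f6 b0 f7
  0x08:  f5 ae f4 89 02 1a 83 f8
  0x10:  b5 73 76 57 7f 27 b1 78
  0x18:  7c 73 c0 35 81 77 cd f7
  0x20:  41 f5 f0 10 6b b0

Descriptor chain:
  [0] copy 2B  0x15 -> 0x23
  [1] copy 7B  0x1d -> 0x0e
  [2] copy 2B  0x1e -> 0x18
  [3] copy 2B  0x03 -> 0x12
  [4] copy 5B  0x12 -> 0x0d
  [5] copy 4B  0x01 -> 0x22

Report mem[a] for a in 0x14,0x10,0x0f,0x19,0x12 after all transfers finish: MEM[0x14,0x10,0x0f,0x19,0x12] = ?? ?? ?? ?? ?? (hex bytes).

  after D0: wrote 2B at 0x23 = 27b1
  after D1: wrote 7B at 0x0e = 77cdf741f5f027
  after D2: wrote 2B at 0x18 = cdf7
  after D3: wrote 2B at 0x12 = 115a
  after D4: wrote 5B at 0x0d = 115a2727b1
  after D5: wrote 4B at 0x22 = 0b46115a
query mem[0x14]=0x27, mem[0x10]=0x27, mem[0x0f]=0x27, mem[0x19]=0xf7, mem[0x12]=0x11

MEM[0x14,0x10,0x0f,0x19,0x12] = 27 27 27 f7 11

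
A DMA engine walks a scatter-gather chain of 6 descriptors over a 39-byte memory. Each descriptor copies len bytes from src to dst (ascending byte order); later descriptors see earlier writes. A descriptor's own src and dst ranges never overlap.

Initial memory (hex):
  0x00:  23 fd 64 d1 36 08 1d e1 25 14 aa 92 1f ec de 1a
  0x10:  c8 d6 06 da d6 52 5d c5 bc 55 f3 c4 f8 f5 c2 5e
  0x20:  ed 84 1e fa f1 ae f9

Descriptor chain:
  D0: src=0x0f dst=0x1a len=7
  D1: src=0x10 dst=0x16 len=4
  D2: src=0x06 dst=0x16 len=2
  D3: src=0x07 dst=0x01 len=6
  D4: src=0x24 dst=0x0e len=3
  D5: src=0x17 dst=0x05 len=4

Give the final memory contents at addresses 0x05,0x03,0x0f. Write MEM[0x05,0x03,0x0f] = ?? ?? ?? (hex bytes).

MEM[0x05,0x03,0x0f] = e1 14 ae

#0 dst[0x1a+7] := {0x1a,0xc8,0xd6,0x06,0xda,0xd6,0x52}
#1 dst[0x16+4] := {0xc8,0xd6,0x06,0xda}
#2 dst[0x16+2] := {0x1d,0xe1}
#3 dst[0x01+6] := {0xe1,0x25,0x14,0xaa,0x92,0x1f}
#4 dst[0x0e+3] := {0xf1,0xae,0xf9}
#5 dst[0x05+4] := {0xe1,0x06,0xda,0x1a}
query mem[0x05]=0xe1, mem[0x03]=0x14, mem[0x0f]=0xae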